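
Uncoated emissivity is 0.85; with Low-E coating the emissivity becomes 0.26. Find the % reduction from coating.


Percentage reduction = (1 - coated/uncoated) * 100
  Ratio = 0.26 / 0.85 = 0.3059
  Reduction = (1 - 0.3059) * 100 = 69.4%

69.4%


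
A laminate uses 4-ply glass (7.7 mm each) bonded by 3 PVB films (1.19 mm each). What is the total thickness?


Total thickness = glass contribution + PVB contribution
  Glass: 4 * 7.7 = 30.8 mm
  PVB: 3 * 1.19 = 3.57 mm
  Total = 30.8 + 3.57 = 34.37 mm

34.37 mm


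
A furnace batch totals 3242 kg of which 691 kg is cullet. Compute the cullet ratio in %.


Cullet ratio = (cullet mass / total batch mass) * 100
  Ratio = 691 / 3242 * 100 = 21.31%

21.31%


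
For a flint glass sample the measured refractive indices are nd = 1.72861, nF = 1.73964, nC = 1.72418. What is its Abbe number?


Abbe number formula: Vd = (nd - 1) / (nF - nC)
  nd - 1 = 1.72861 - 1 = 0.72861
  nF - nC = 1.73964 - 1.72418 = 0.01546
  Vd = 0.72861 / 0.01546 = 47.13

47.13


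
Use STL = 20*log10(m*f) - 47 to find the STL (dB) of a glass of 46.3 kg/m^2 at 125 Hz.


Mass law: STL = 20 * log10(m * f) - 47
  m * f = 46.3 * 125 = 5787.5
  log10(5787.5) = 3.76249
  STL = 20 * 3.76249 - 47 = 75.2498 - 47 = 28.2 dB

28.2 dB


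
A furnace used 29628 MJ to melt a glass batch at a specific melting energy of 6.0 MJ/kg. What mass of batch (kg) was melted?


Rearrange E = m * s for m:
  m = E / s
  m = 29628 / 6.0 = 4938.0 kg

4938.0 kg


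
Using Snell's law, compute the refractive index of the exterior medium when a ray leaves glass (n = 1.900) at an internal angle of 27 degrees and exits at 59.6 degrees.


Apply Snell's law: n1 * sin(theta1) = n2 * sin(theta2)
  n2 = n1 * sin(theta1) / sin(theta2)
  sin(27) = 0.45399
  sin(59.6) = 0.862514
  n2 = 1.900 * 0.45399 / 0.862514 = 1.0001

1.0001


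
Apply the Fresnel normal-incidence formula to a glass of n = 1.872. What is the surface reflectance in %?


Fresnel reflectance at normal incidence:
  R = ((n - 1)/(n + 1))^2
  (n - 1)/(n + 1) = (1.872 - 1)/(1.872 + 1) = 0.303621
  R = 0.303621^2 = 0.0921857
  R(%) = 0.0921857 * 100 = 9.219%

9.219%


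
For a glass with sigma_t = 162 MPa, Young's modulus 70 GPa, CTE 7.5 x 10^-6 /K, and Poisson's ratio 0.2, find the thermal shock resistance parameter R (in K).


Thermal shock resistance: R = sigma * (1 - nu) / (E * alpha)
  Numerator = 162 * (1 - 0.2) = 129.6
  Denominator = 70 * 1000 * (7.5 x 10^-6) = 0.525
  R = 129.6 / 0.525 = 246.9 K

246.9 K


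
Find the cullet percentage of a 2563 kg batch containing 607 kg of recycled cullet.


Cullet ratio = (cullet mass / total batch mass) * 100
  Ratio = 607 / 2563 * 100 = 23.68%

23.68%


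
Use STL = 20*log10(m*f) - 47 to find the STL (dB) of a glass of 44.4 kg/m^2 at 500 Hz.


Mass law: STL = 20 * log10(m * f) - 47
  m * f = 44.4 * 500 = 22200
  log10(22200) = 4.34635
  STL = 20 * 4.34635 - 47 = 86.927 - 47 = 39.9 dB

39.9 dB


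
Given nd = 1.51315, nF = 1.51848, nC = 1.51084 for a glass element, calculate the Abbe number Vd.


Abbe number formula: Vd = (nd - 1) / (nF - nC)
  nd - 1 = 1.51315 - 1 = 0.51315
  nF - nC = 1.51848 - 1.51084 = 0.00764
  Vd = 0.51315 / 0.00764 = 67.17

67.17


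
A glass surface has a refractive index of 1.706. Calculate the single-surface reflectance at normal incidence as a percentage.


Fresnel reflectance at normal incidence:
  R = ((n - 1)/(n + 1))^2
  (n - 1)/(n + 1) = (1.706 - 1)/(1.706 + 1) = 0.260902
  R = 0.260902^2 = 0.0680699
  R(%) = 0.0680699 * 100 = 6.807%

6.807%


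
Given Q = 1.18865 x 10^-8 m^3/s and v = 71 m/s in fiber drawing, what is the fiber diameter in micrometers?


Cross-sectional area from continuity:
  A = Q / v = 1.18865 x 10^-8 / 71 = 1.674155 x 10^-10 m^2
Diameter from circular cross-section:
  d = sqrt(4A / pi) * 10^6 (m -> um)
  d = sqrt(4 * 1.674155 x 10^-10 / pi) * 10^6 = 14.6 um

14.6 um


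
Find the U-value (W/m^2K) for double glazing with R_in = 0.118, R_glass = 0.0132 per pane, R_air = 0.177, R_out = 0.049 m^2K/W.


Total thermal resistance (series):
  R_total = R_in + R_glass + R_air + R_glass + R_out
  R_total = 0.118 + 0.0132 + 0.177 + 0.0132 + 0.049 = 0.3704 m^2K/W
U-value = 1 / R_total = 1 / 0.3704 = 2.7 W/m^2K

2.7 W/m^2K


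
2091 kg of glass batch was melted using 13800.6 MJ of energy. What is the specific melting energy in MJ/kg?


Rearrange E = m * s for s:
  s = E / m
  s = 13800.6 / 2091 = 6.6 MJ/kg

6.6 MJ/kg


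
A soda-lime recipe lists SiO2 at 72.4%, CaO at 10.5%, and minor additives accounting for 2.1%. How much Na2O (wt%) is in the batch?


Pieces sum to 100%:
  Na2O = 100 - (SiO2 + CaO + others)
  Na2O = 100 - (72.4 + 10.5 + 2.1) = 15.0%

15.0%


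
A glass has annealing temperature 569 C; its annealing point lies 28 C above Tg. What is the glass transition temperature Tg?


Rearrange T_anneal = Tg + offset for Tg:
  Tg = T_anneal - offset = 569 - 28 = 541 C

541 C


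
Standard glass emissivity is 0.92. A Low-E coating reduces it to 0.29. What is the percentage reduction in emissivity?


Percentage reduction = (1 - coated/uncoated) * 100
  Ratio = 0.29 / 0.92 = 0.3152
  Reduction = (1 - 0.3152) * 100 = 68.5%

68.5%


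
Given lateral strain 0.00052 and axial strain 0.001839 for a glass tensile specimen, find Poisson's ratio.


Poisson's ratio: nu = lateral strain / axial strain
  nu = 0.00052 / 0.001839 = 0.2828

0.2828


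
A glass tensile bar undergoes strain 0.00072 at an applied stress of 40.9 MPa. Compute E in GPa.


Young's modulus: E = stress / strain
  E = 40.9 MPa / 0.00072 = 56805.56 MPa
Convert to GPa: 56805.56 / 1000 = 56.81 GPa

56.81 GPa


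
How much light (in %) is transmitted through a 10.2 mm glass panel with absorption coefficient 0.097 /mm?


Beer-Lambert law: T = exp(-alpha * thickness)
  exponent = -0.097 * 10.2 = -0.9894
  T = exp(-0.9894) = 0.3718
  Percentage = 0.3718 * 100 = 37.18%

37.18%


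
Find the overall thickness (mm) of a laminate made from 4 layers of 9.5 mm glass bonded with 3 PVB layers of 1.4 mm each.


Total thickness = glass contribution + PVB contribution
  Glass: 4 * 9.5 = 38.0 mm
  PVB: 3 * 1.4 = 4.2 mm
  Total = 38.0 + 4.2 = 42.2 mm

42.2 mm


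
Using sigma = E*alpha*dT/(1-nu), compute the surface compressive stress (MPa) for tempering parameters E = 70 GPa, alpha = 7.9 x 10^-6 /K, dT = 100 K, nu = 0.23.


Tempering stress: sigma = E * alpha * dT / (1 - nu)
  E (MPa) = 70 * 1000 = 70000
  Numerator = 70000 * (7.9 x 10^-6) * 100 = 55.3
  Denominator = 1 - 0.23 = 0.77
  sigma = 55.3 / 0.77 = 71.8 MPa

71.8 MPa


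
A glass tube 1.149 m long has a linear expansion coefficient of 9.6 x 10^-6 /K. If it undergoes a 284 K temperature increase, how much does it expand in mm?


Thermal expansion formula: dL = alpha * L0 * dT
  dL = (9.6 x 10^-6) * 1.149 * 284 = 0.00313263 m
Convert to mm: 0.00313263 * 1000 = 3.1326 mm

3.1326 mm


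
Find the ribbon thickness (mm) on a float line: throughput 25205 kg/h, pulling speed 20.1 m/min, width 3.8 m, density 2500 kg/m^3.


Ribbon cross-section from mass balance:
  Volume rate = throughput / density = 25205 / 2500 = 10.082 m^3/h
  thickness = volume rate / (speed * 60 * width), i.e.
  thickness = throughput / (60 * speed * width * density) * 1000
  thickness = 25205 / (60 * 20.1 * 3.8 * 2500) * 1000 = 2.2 mm

2.2 mm


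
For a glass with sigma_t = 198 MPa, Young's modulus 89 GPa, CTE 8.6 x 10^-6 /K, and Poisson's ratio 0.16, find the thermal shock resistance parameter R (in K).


Thermal shock resistance: R = sigma * (1 - nu) / (E * alpha)
  Numerator = 198 * (1 - 0.16) = 166.32
  Denominator = 89 * 1000 * (8.6 x 10^-6) = 0.7654
  R = 166.32 / 0.7654 = 217.3 K

217.3 K


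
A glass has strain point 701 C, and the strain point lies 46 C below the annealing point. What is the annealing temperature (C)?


T_anneal = T_strain + gap:
  T_anneal = 701 + 46 = 747 C

747 C


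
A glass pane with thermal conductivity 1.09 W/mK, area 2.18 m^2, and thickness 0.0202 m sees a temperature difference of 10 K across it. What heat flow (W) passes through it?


Fourier's law: Q = k * A * dT / t
  Q = 1.09 * 2.18 * 10 / 0.0202
  Q = 23.762 / 0.0202 = 1176.3 W

1176.3 W


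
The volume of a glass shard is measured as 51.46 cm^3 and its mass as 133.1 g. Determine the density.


Use the definition of density:
  rho = mass / volume
  rho = 133.1 / 51.46 = 2.586 g/cm^3

2.586 g/cm^3


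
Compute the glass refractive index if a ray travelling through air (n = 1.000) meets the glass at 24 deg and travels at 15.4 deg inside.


Apply Snell's law: n1 * sin(theta1) = n2 * sin(theta2)
  n2 = n1 * sin(theta1) / sin(theta2)
  sin(24) = 0.406737
  sin(15.4) = 0.265556
  n2 = 1.000 * 0.406737 / 0.265556 = 1.5316

1.5316


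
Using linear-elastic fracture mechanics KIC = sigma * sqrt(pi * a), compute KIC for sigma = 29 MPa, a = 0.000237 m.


Fracture toughness: KIC = sigma * sqrt(pi * a)
  pi * a = pi * 0.000237 = 0.000744557
  sqrt(pi * a) = 0.027287
  KIC = 29 * 0.027287 = 0.791 MPa*sqrt(m)

0.791 MPa*sqrt(m)


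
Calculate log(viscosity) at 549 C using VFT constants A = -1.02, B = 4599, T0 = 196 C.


VFT equation: log(eta) = A + B / (T - T0)
  T - T0 = 549 - 196 = 353
  B / (T - T0) = 4599 / 353 = 13.028
  log(eta) = -1.02 + 13.028 = 12.008

12.008


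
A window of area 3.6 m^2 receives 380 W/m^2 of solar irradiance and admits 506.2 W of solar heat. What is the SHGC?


Rearrange Q = Area * SHGC * Irradiance:
  SHGC = Q / (Area * Irradiance)
  SHGC = 506.2 / (3.6 * 380) = 0.37

0.37


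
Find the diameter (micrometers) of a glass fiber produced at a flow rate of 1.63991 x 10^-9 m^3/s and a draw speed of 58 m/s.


Cross-sectional area from continuity:
  A = Q / v = 1.63991 x 10^-9 / 58 = 2.827431 x 10^-11 m^2
Diameter from circular cross-section:
  d = sqrt(4A / pi) * 10^6 (m -> um)
  d = sqrt(4 * 2.827431 x 10^-11 / pi) * 10^6 = 6.0 um

6.0 um


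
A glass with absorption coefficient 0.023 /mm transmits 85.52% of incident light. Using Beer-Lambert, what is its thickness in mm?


Rearrange T = exp(-alpha * thickness):
  thickness = -ln(T) / alpha
  T = 85.52/100 = 0.8552
  ln(T) = -0.15642
  -ln(T) = 0.15642
  thickness = 0.15642 / 0.023 = 6.8 mm

6.8 mm


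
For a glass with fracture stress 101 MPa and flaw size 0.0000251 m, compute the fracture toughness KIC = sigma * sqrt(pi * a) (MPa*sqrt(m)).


Fracture toughness: KIC = sigma * sqrt(pi * a)
  pi * a = pi * 0.0000251 = 0.000078854
  sqrt(pi * a) = 0.00888
  KIC = 101 * 0.00888 = 0.897 MPa*sqrt(m)

0.897 MPa*sqrt(m)


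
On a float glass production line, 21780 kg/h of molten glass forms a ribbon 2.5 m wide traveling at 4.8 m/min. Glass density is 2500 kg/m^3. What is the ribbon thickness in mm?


Ribbon cross-section from mass balance:
  Volume rate = throughput / density = 21780 / 2500 = 8.712 m^3/h
  thickness = volume rate / (speed * 60 * width), i.e.
  thickness = throughput / (60 * speed * width * density) * 1000
  thickness = 21780 / (60 * 4.8 * 2.5 * 2500) * 1000 = 12.1 mm

12.1 mm


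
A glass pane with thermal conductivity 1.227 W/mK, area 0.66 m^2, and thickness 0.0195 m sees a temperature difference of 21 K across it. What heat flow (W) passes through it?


Fourier's law: Q = k * A * dT / t
  Q = 1.227 * 0.66 * 21 / 0.0195
  Q = 17.00622 / 0.0195 = 872.1 W

872.1 W


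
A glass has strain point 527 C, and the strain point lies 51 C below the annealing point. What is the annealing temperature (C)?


T_anneal = T_strain + gap:
  T_anneal = 527 + 51 = 578 C

578 C


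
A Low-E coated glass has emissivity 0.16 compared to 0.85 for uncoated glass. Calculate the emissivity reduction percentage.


Percentage reduction = (1 - coated/uncoated) * 100
  Ratio = 0.16 / 0.85 = 0.1882
  Reduction = (1 - 0.1882) * 100 = 81.2%

81.2%


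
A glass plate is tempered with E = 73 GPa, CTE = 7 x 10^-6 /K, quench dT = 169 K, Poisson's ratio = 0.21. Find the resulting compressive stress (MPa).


Tempering stress: sigma = E * alpha * dT / (1 - nu)
  E (MPa) = 73 * 1000 = 73000
  Numerator = 73000 * (7 x 10^-6) * 169 = 86.359
  Denominator = 1 - 0.21 = 0.79
  sigma = 86.359 / 0.79 = 109.3 MPa

109.3 MPa


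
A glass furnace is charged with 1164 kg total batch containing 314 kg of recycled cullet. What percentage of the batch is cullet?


Cullet ratio = (cullet mass / total batch mass) * 100
  Ratio = 314 / 1164 * 100 = 26.98%

26.98%


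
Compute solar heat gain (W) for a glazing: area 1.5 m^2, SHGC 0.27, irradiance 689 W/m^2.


Solar heat gain: Q = Area * SHGC * Irradiance
  Q = 1.5 * 0.27 * 689 = 279 W

279 W


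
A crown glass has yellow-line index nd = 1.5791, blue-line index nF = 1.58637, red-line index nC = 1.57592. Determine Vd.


Abbe number formula: Vd = (nd - 1) / (nF - nC)
  nd - 1 = 1.5791 - 1 = 0.5791
  nF - nC = 1.58637 - 1.57592 = 0.01045
  Vd = 0.5791 / 0.01045 = 55.42

55.42


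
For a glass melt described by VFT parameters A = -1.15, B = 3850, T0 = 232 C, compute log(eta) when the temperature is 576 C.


VFT equation: log(eta) = A + B / (T - T0)
  T - T0 = 576 - 232 = 344
  B / (T - T0) = 3850 / 344 = 11.192
  log(eta) = -1.15 + 11.192 = 10.042

10.042


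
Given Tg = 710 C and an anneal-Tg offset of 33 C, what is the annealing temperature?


The annealing temperature is Tg plus the offset:
  T_anneal = 710 + 33 = 743 C

743 C


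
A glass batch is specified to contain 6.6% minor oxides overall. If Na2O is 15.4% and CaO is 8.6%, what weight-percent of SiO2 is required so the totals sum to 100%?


Known pieces sum to 100%:
  SiO2 = 100 - (others + Na2O + CaO)
  SiO2 = 100 - (6.6 + 15.4 + 8.6) = 69.4%

69.4%


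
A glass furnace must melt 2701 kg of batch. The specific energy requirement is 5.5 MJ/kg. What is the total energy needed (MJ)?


Total energy = mass * specific energy
  E = 2701 * 5.5 = 14855.5 MJ

14855.5 MJ


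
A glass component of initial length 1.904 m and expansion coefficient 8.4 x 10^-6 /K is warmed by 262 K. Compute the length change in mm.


Thermal expansion formula: dL = alpha * L0 * dT
  dL = (8.4 x 10^-6) * 1.904 * 262 = 0.00419032 m
Convert to mm: 0.00419032 * 1000 = 4.1903 mm

4.1903 mm


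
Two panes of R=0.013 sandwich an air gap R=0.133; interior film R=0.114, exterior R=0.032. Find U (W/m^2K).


Total thermal resistance (series):
  R_total = R_in + R_glass + R_air + R_glass + R_out
  R_total = 0.114 + 0.013 + 0.133 + 0.013 + 0.032 = 0.305 m^2K/W
U-value = 1 / R_total = 1 / 0.305 = 3.279 W/m^2K

3.279 W/m^2K


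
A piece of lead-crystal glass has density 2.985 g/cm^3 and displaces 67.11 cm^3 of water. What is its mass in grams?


Rearrange rho = m / V:
  m = rho * V
  m = 2.985 * 67.11 = 200.323 g

200.323 g


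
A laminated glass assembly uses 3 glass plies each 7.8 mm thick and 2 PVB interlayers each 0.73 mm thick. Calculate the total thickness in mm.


Total thickness = glass contribution + PVB contribution
  Glass: 3 * 7.8 = 23.4 mm
  PVB: 2 * 0.73 = 1.46 mm
  Total = 23.4 + 1.46 = 24.86 mm

24.86 mm


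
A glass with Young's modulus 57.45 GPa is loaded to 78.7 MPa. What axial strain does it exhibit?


Rearrange E = sigma / epsilon:
  epsilon = sigma / E
  E (MPa) = 57.45 * 1000 = 57450
  epsilon = 78.7 / 57450 = 0.00137

0.00137


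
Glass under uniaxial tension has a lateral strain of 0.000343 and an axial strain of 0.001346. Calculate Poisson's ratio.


Poisson's ratio: nu = lateral strain / axial strain
  nu = 0.000343 / 0.001346 = 0.2548

0.2548


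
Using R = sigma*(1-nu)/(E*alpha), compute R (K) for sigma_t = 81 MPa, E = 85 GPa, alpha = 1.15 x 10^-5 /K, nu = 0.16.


Thermal shock resistance: R = sigma * (1 - nu) / (E * alpha)
  Numerator = 81 * (1 - 0.16) = 68.04
  Denominator = 85 * 1000 * (1.15 x 10^-5) = 0.9775
  R = 68.04 / 0.9775 = 69.6 K

69.6 K


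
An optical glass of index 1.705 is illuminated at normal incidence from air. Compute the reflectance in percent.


Fresnel reflectance at normal incidence:
  R = ((n - 1)/(n + 1))^2
  (n - 1)/(n + 1) = (1.705 - 1)/(1.705 + 1) = 0.260628
  R = 0.260628^2 = 0.067927
  R(%) = 0.067927 * 100 = 6.793%

6.793%


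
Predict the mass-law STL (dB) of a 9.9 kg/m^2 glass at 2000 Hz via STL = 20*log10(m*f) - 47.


Mass law: STL = 20 * log10(m * f) - 47
  m * f = 9.9 * 2000 = 19800
  log10(19800) = 4.29667
  STL = 20 * 4.29667 - 47 = 85.9334 - 47 = 38.9 dB

38.9 dB


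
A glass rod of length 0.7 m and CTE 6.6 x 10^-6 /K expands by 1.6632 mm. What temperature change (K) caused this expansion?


Rearrange dL = alpha * L0 * dT for dT:
  dT = dL / (alpha * L0)
  dL (m) = 1.6632 / 1000 = 0.0016632
  dT = 0.0016632 / ((6.6 x 10^-6) * 0.7) = 360.0 K

360.0 K


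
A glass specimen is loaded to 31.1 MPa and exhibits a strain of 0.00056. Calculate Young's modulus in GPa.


Young's modulus: E = stress / strain
  E = 31.1 MPa / 0.00056 = 55535.71 MPa
Convert to GPa: 55535.71 / 1000 = 55.54 GPa

55.54 GPa


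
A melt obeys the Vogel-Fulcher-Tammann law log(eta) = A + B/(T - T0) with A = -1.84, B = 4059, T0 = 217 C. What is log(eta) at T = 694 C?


VFT equation: log(eta) = A + B / (T - T0)
  T - T0 = 694 - 217 = 477
  B / (T - T0) = 4059 / 477 = 8.509
  log(eta) = -1.84 + 8.509 = 6.669

6.669


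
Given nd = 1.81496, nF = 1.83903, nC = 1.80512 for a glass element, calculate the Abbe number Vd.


Abbe number formula: Vd = (nd - 1) / (nF - nC)
  nd - 1 = 1.81496 - 1 = 0.81496
  nF - nC = 1.83903 - 1.80512 = 0.03391
  Vd = 0.81496 / 0.03391 = 24.03

24.03


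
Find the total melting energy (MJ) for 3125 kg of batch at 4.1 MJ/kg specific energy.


Total energy = mass * specific energy
  E = 3125 * 4.1 = 12812.5 MJ

12812.5 MJ


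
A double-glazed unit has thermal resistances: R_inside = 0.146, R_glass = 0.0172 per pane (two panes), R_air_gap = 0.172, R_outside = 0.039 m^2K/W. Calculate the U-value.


Total thermal resistance (series):
  R_total = R_in + R_glass + R_air + R_glass + R_out
  R_total = 0.146 + 0.0172 + 0.172 + 0.0172 + 0.039 = 0.3914 m^2K/W
U-value = 1 / R_total = 1 / 0.3914 = 2.555 W/m^2K

2.555 W/m^2K


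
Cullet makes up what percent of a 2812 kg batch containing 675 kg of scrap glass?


Cullet ratio = (cullet mass / total batch mass) * 100
  Ratio = 675 / 2812 * 100 = 24.0%

24.0%


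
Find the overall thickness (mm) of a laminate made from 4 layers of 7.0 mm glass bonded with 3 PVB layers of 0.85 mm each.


Total thickness = glass contribution + PVB contribution
  Glass: 4 * 7.0 = 28.0 mm
  PVB: 3 * 0.85 = 2.55 mm
  Total = 28.0 + 2.55 = 30.55 mm

30.55 mm


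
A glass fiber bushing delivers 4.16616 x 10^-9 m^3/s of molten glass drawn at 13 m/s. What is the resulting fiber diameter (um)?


Cross-sectional area from continuity:
  A = Q / v = 4.16616 x 10^-9 / 13 = 3.204738 x 10^-10 m^2
Diameter from circular cross-section:
  d = sqrt(4A / pi) * 10^6 (m -> um)
  d = sqrt(4 * 3.204738 x 10^-10 / pi) * 10^6 = 20.2 um

20.2 um


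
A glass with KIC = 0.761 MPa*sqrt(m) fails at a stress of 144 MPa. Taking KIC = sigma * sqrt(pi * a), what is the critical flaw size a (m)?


Rearrange KIC = sigma * sqrt(pi * a):
  sqrt(pi * a) = KIC / sigma
  sqrt(pi * a) = 0.761 / 144 = 0.005285
  a = (KIC / sigma)^2 / pi
  a = 0.005285^2 / pi = 0.0000089 m

0.0000089 m


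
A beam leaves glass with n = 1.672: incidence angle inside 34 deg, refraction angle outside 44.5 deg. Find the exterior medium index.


Apply Snell's law: n1 * sin(theta1) = n2 * sin(theta2)
  n2 = n1 * sin(theta1) / sin(theta2)
  sin(34) = 0.559193
  sin(44.5) = 0.700909
  n2 = 1.672 * 0.559193 / 0.700909 = 1.3339

1.3339


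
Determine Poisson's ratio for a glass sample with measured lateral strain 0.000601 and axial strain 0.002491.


Poisson's ratio: nu = lateral strain / axial strain
  nu = 0.000601 / 0.002491 = 0.2413

0.2413


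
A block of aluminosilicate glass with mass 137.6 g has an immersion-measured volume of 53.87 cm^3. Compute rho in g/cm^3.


Use the definition of density:
  rho = mass / volume
  rho = 137.6 / 53.87 = 2.554 g/cm^3

2.554 g/cm^3


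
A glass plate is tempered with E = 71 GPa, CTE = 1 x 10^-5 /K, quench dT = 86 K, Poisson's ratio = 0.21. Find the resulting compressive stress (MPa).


Tempering stress: sigma = E * alpha * dT / (1 - nu)
  E (MPa) = 71 * 1000 = 71000
  Numerator = 71000 * (1 x 10^-5) * 86 = 61.06
  Denominator = 1 - 0.21 = 0.79
  sigma = 61.06 / 0.79 = 77.3 MPa

77.3 MPa


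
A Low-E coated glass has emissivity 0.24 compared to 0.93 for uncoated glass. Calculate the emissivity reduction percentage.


Percentage reduction = (1 - coated/uncoated) * 100
  Ratio = 0.24 / 0.93 = 0.2581
  Reduction = (1 - 0.2581) * 100 = 74.2%

74.2%


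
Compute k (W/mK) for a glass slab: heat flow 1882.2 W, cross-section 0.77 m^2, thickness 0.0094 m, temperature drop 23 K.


Fourier's law rearranged: k = Q * t / (A * dT)
  Numerator = 1882.2 * 0.0094 = 17.69268
  Denominator = 0.77 * 23 = 17.71
  k = 17.69268 / 17.71 = 0.999 W/mK

0.999 W/mK


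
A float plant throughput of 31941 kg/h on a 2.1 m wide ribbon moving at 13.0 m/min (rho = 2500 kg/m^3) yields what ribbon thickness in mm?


Ribbon cross-section from mass balance:
  Volume rate = throughput / density = 31941 / 2500 = 12.7764 m^3/h
  thickness = volume rate / (speed * 60 * width), i.e.
  thickness = throughput / (60 * speed * width * density) * 1000
  thickness = 31941 / (60 * 13.0 * 2.1 * 2500) * 1000 = 7.8 mm

7.8 mm


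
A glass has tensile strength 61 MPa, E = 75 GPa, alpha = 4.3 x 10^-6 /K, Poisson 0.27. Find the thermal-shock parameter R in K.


Thermal shock resistance: R = sigma * (1 - nu) / (E * alpha)
  Numerator = 61 * (1 - 0.27) = 44.53
  Denominator = 75 * 1000 * (4.3 x 10^-6) = 0.3225
  R = 44.53 / 0.3225 = 138.1 K

138.1 K


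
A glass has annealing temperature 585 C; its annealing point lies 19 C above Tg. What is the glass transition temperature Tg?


Rearrange T_anneal = Tg + offset for Tg:
  Tg = T_anneal - offset = 585 - 19 = 566 C

566 C


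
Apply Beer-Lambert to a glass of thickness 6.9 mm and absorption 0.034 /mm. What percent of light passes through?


Beer-Lambert law: T = exp(-alpha * thickness)
  exponent = -0.034 * 6.9 = -0.2346
  T = exp(-0.2346) = 0.7909
  Percentage = 0.7909 * 100 = 79.09%

79.09%


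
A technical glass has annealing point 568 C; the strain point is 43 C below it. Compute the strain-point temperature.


Strain point = annealing point - difference:
  T_strain = 568 - 43 = 525 C

525 C


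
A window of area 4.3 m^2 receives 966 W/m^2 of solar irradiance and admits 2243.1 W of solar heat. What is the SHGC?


Rearrange Q = Area * SHGC * Irradiance:
  SHGC = Q / (Area * Irradiance)
  SHGC = 2243.1 / (4.3 * 966) = 0.54

0.54


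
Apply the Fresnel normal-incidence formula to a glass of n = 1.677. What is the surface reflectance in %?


Fresnel reflectance at normal incidence:
  R = ((n - 1)/(n + 1))^2
  (n - 1)/(n + 1) = (1.677 - 1)/(1.677 + 1) = 0.252895
  R = 0.252895^2 = 0.0639559
  R(%) = 0.0639559 * 100 = 6.396%

6.396%


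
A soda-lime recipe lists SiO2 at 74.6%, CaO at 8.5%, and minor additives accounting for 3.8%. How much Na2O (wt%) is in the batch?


Pieces sum to 100%:
  Na2O = 100 - (SiO2 + CaO + others)
  Na2O = 100 - (74.6 + 8.5 + 3.8) = 13.1%

13.1%


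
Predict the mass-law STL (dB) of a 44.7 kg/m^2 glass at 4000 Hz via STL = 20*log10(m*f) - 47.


Mass law: STL = 20 * log10(m * f) - 47
  m * f = 44.7 * 4000 = 178800
  log10(178800) = 5.25237
  STL = 20 * 5.25237 - 47 = 105.0474 - 47 = 58.0 dB

58.0 dB


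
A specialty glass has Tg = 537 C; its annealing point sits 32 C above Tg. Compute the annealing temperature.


The annealing temperature is Tg plus the offset:
  T_anneal = 537 + 32 = 569 C

569 C


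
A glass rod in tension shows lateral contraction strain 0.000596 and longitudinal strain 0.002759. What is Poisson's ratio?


Poisson's ratio: nu = lateral strain / axial strain
  nu = 0.000596 / 0.002759 = 0.216

0.216


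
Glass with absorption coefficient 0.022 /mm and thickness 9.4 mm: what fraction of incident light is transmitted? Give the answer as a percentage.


Beer-Lambert law: T = exp(-alpha * thickness)
  exponent = -0.022 * 9.4 = -0.2068
  T = exp(-0.2068) = 0.8132
  Percentage = 0.8132 * 100 = 81.32%

81.32%


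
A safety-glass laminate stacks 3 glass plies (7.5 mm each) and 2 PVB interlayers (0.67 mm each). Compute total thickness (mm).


Total thickness = glass contribution + PVB contribution
  Glass: 3 * 7.5 = 22.5 mm
  PVB: 2 * 0.67 = 1.34 mm
  Total = 22.5 + 1.34 = 23.84 mm

23.84 mm


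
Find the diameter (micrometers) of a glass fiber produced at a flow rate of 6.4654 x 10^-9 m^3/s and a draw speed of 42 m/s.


Cross-sectional area from continuity:
  A = Q / v = 6.4654 x 10^-9 / 42 = 1.539381 x 10^-10 m^2
Diameter from circular cross-section:
  d = sqrt(4A / pi) * 10^6 (m -> um)
  d = sqrt(4 * 1.539381 x 10^-10 / pi) * 10^6 = 14.0 um

14.0 um


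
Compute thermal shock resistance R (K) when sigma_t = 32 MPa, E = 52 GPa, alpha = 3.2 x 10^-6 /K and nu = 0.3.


Thermal shock resistance: R = sigma * (1 - nu) / (E * alpha)
  Numerator = 32 * (1 - 0.3) = 22.4
  Denominator = 52 * 1000 * (3.2 x 10^-6) = 0.1664
  R = 22.4 / 0.1664 = 134.6 K

134.6 K


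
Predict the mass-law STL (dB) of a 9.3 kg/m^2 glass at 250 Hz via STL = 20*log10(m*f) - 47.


Mass law: STL = 20 * log10(m * f) - 47
  m * f = 9.3 * 250 = 2325
  log10(2325) = 3.36642
  STL = 20 * 3.36642 - 47 = 67.3284 - 47 = 20.3 dB

20.3 dB


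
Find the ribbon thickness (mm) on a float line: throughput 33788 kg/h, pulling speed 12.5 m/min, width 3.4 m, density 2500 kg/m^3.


Ribbon cross-section from mass balance:
  Volume rate = throughput / density = 33788 / 2500 = 13.5152 m^3/h
  thickness = volume rate / (speed * 60 * width), i.e.
  thickness = throughput / (60 * speed * width * density) * 1000
  thickness = 33788 / (60 * 12.5 * 3.4 * 2500) * 1000 = 5.3 mm

5.3 mm


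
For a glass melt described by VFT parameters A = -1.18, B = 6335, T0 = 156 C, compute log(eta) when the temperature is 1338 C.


VFT equation: log(eta) = A + B / (T - T0)
  T - T0 = 1338 - 156 = 1182
  B / (T - T0) = 6335 / 1182 = 5.36
  log(eta) = -1.18 + 5.36 = 4.18

4.18


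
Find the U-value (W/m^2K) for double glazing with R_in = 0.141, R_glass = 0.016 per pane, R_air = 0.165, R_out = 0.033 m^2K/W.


Total thermal resistance (series):
  R_total = R_in + R_glass + R_air + R_glass + R_out
  R_total = 0.141 + 0.016 + 0.165 + 0.016 + 0.033 = 0.371 m^2K/W
U-value = 1 / R_total = 1 / 0.371 = 2.695 W/m^2K

2.695 W/m^2K


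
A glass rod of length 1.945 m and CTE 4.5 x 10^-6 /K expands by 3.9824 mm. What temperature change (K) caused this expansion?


Rearrange dL = alpha * L0 * dT for dT:
  dT = dL / (alpha * L0)
  dL (m) = 3.9824 / 1000 = 0.0039824
  dT = 0.0039824 / ((4.5 x 10^-6) * 1.945) = 455.0 K

455.0 K


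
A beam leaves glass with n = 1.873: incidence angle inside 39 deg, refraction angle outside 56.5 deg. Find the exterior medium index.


Apply Snell's law: n1 * sin(theta1) = n2 * sin(theta2)
  n2 = n1 * sin(theta1) / sin(theta2)
  sin(39) = 0.62932
  sin(56.5) = 0.833886
  n2 = 1.873 * 0.62932 / 0.833886 = 1.4135

1.4135


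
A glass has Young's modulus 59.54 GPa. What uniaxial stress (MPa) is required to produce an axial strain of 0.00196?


Rearrange E = sigma / epsilon:
  sigma = E * epsilon
  E (MPa) = 59.54 * 1000 = 59540
  sigma = 59540 * 0.00196 = 116.7 MPa

116.7 MPa


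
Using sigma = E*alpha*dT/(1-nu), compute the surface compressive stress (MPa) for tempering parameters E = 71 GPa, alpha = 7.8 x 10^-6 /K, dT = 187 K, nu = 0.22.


Tempering stress: sigma = E * alpha * dT / (1 - nu)
  E (MPa) = 71 * 1000 = 71000
  Numerator = 71000 * (7.8 x 10^-6) * 187 = 103.5606
  Denominator = 1 - 0.22 = 0.78
  sigma = 103.5606 / 0.78 = 132.8 MPa

132.8 MPa


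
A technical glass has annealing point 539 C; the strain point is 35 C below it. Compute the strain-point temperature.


Strain point = annealing point - difference:
  T_strain = 539 - 35 = 504 C

504 C


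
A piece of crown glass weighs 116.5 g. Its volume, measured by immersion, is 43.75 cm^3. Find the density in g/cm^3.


Use the definition of density:
  rho = mass / volume
  rho = 116.5 / 43.75 = 2.663 g/cm^3

2.663 g/cm^3


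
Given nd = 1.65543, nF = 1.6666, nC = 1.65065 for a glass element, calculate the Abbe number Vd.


Abbe number formula: Vd = (nd - 1) / (nF - nC)
  nd - 1 = 1.65543 - 1 = 0.65543
  nF - nC = 1.6666 - 1.65065 = 0.01595
  Vd = 0.65543 / 0.01595 = 41.09

41.09


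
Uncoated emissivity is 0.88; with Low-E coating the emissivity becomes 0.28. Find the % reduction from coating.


Percentage reduction = (1 - coated/uncoated) * 100
  Ratio = 0.28 / 0.88 = 0.3182
  Reduction = (1 - 0.3182) * 100 = 68.2%

68.2%


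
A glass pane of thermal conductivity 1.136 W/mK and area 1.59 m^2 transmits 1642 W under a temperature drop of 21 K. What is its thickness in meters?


Fourier's law: t = k * A * dT / Q
  t = 1.136 * 1.59 * 21 / 1642
  t = 37.93104 / 1642 = 0.0231 m

0.0231 m


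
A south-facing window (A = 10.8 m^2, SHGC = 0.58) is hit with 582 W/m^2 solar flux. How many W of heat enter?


Solar heat gain: Q = Area * SHGC * Irradiance
  Q = 10.8 * 0.58 * 582 = 3645.6 W

3645.6 W


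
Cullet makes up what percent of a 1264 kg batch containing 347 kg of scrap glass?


Cullet ratio = (cullet mass / total batch mass) * 100
  Ratio = 347 / 1264 * 100 = 27.45%

27.45%


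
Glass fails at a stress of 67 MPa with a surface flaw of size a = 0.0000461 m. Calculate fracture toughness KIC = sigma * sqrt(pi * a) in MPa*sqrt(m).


Fracture toughness: KIC = sigma * sqrt(pi * a)
  pi * a = pi * 0.0000461 = 0.000144827
  sqrt(pi * a) = 0.012034
  KIC = 67 * 0.012034 = 0.806 MPa*sqrt(m)

0.806 MPa*sqrt(m)


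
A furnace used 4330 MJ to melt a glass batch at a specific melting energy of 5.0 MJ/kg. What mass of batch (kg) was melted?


Rearrange E = m * s for m:
  m = E / s
  m = 4330 / 5.0 = 866.0 kg

866.0 kg


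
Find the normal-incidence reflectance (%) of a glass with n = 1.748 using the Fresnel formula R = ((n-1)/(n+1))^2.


Fresnel reflectance at normal incidence:
  R = ((n - 1)/(n + 1))^2
  (n - 1)/(n + 1) = (1.748 - 1)/(1.748 + 1) = 0.272198
  R = 0.272198^2 = 0.0740918
  R(%) = 0.0740918 * 100 = 7.409%

7.409%


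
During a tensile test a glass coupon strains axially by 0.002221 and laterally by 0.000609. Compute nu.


Poisson's ratio: nu = lateral strain / axial strain
  nu = 0.000609 / 0.002221 = 0.2742

0.2742


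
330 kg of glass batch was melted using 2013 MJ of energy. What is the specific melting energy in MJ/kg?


Rearrange E = m * s for s:
  s = E / m
  s = 2013 / 330 = 6.1 MJ/kg

6.1 MJ/kg


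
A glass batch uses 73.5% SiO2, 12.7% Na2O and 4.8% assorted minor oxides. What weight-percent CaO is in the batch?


Pieces sum to 100%:
  CaO = 100 - (SiO2 + Na2O + others)
  CaO = 100 - (73.5 + 12.7 + 4.8) = 9.0%

9.0%


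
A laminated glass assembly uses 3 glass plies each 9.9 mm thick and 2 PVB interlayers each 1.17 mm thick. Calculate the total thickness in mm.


Total thickness = glass contribution + PVB contribution
  Glass: 3 * 9.9 = 29.7 mm
  PVB: 2 * 1.17 = 2.34 mm
  Total = 29.7 + 2.34 = 32.04 mm

32.04 mm


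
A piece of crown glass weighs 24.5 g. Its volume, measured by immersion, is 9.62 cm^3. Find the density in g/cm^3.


Use the definition of density:
  rho = mass / volume
  rho = 24.5 / 9.62 = 2.547 g/cm^3

2.547 g/cm^3


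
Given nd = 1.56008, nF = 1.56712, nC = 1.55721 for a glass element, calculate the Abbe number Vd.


Abbe number formula: Vd = (nd - 1) / (nF - nC)
  nd - 1 = 1.56008 - 1 = 0.56008
  nF - nC = 1.56712 - 1.55721 = 0.00991
  Vd = 0.56008 / 0.00991 = 56.52

56.52


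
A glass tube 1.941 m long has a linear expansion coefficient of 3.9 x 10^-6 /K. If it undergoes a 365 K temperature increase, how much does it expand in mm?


Thermal expansion formula: dL = alpha * L0 * dT
  dL = (3.9 x 10^-6) * 1.941 * 365 = 0.00276301 m
Convert to mm: 0.00276301 * 1000 = 2.763 mm

2.763 mm


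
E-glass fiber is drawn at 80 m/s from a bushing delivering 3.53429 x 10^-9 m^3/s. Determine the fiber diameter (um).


Cross-sectional area from continuity:
  A = Q / v = 3.53429 x 10^-9 / 80 = 4.417862 x 10^-11 m^2
Diameter from circular cross-section:
  d = sqrt(4A / pi) * 10^6 (m -> um)
  d = sqrt(4 * 4.417862 x 10^-11 / pi) * 10^6 = 7.5 um

7.5 um


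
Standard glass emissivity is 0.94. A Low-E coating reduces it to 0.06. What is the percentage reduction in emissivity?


Percentage reduction = (1 - coated/uncoated) * 100
  Ratio = 0.06 / 0.94 = 0.0638
  Reduction = (1 - 0.0638) * 100 = 93.6%

93.6%


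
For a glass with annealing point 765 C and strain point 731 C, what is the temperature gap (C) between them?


Gap = T_anneal - T_strain:
  gap = 765 - 731 = 34 C

34 C


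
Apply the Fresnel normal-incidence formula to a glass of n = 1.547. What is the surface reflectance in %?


Fresnel reflectance at normal incidence:
  R = ((n - 1)/(n + 1))^2
  (n - 1)/(n + 1) = (1.547 - 1)/(1.547 + 1) = 0.214762
  R = 0.214762^2 = 0.0461227
  R(%) = 0.0461227 * 100 = 4.612%

4.612%


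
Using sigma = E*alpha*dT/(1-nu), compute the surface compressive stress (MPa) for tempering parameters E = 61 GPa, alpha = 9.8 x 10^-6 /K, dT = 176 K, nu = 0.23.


Tempering stress: sigma = E * alpha * dT / (1 - nu)
  E (MPa) = 61 * 1000 = 61000
  Numerator = 61000 * (9.8 x 10^-6) * 176 = 105.2128
  Denominator = 1 - 0.23 = 0.77
  sigma = 105.2128 / 0.77 = 136.6 MPa

136.6 MPa


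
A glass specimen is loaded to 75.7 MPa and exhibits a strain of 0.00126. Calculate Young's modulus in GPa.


Young's modulus: E = stress / strain
  E = 75.7 MPa / 0.00126 = 60079.37 MPa
Convert to GPa: 60079.37 / 1000 = 60.08 GPa

60.08 GPa


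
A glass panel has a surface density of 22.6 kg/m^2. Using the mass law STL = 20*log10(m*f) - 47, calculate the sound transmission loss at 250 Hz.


Mass law: STL = 20 * log10(m * f) - 47
  m * f = 22.6 * 250 = 5650
  log10(5650) = 3.75205
  STL = 20 * 3.75205 - 47 = 75.041 - 47 = 28.0 dB

28.0 dB


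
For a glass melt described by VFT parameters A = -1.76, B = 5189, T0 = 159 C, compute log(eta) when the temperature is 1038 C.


VFT equation: log(eta) = A + B / (T - T0)
  T - T0 = 1038 - 159 = 879
  B / (T - T0) = 5189 / 879 = 5.903
  log(eta) = -1.76 + 5.903 = 4.143

4.143


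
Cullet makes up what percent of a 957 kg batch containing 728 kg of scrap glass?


Cullet ratio = (cullet mass / total batch mass) * 100
  Ratio = 728 / 957 * 100 = 76.07%

76.07%


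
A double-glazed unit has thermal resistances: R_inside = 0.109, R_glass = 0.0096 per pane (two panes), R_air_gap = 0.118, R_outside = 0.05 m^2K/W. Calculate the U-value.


Total thermal resistance (series):
  R_total = R_in + R_glass + R_air + R_glass + R_out
  R_total = 0.109 + 0.0096 + 0.118 + 0.0096 + 0.05 = 0.2962 m^2K/W
U-value = 1 / R_total = 1 / 0.2962 = 3.376 W/m^2K

3.376 W/m^2K


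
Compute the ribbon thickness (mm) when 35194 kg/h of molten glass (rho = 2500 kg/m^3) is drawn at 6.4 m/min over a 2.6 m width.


Ribbon cross-section from mass balance:
  Volume rate = throughput / density = 35194 / 2500 = 14.0776 m^3/h
  thickness = volume rate / (speed * 60 * width), i.e.
  thickness = throughput / (60 * speed * width * density) * 1000
  thickness = 35194 / (60 * 6.4 * 2.6 * 2500) * 1000 = 14.1 mm

14.1 mm


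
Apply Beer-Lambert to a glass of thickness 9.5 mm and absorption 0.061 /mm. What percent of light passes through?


Beer-Lambert law: T = exp(-alpha * thickness)
  exponent = -0.061 * 9.5 = -0.5795
  T = exp(-0.5795) = 0.5602
  Percentage = 0.5602 * 100 = 56.02%

56.02%


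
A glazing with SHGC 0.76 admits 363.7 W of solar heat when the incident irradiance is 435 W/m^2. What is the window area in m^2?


Rearrange Q = Area * SHGC * Irradiance:
  Area = Q / (SHGC * Irradiance)
  Area = 363.7 / (0.76 * 435) = 1.1 m^2

1.1 m^2


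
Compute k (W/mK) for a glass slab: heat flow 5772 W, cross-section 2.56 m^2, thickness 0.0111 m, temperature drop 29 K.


Fourier's law rearranged: k = Q * t / (A * dT)
  Numerator = 5772 * 0.0111 = 64.0692
  Denominator = 2.56 * 29 = 74.24
  k = 64.0692 / 74.24 = 0.863 W/mK

0.863 W/mK


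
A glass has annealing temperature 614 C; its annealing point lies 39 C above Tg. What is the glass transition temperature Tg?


Rearrange T_anneal = Tg + offset for Tg:
  Tg = T_anneal - offset = 614 - 39 = 575 C

575 C


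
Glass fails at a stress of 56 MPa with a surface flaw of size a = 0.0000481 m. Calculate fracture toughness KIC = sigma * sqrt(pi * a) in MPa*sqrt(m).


Fracture toughness: KIC = sigma * sqrt(pi * a)
  pi * a = pi * 0.0000481 = 0.000151111
  sqrt(pi * a) = 0.012293
  KIC = 56 * 0.012293 = 0.688 MPa*sqrt(m)

0.688 MPa*sqrt(m)


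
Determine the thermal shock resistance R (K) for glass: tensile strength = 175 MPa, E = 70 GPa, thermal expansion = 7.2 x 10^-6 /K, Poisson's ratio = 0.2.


Thermal shock resistance: R = sigma * (1 - nu) / (E * alpha)
  Numerator = 175 * (1 - 0.2) = 140.0
  Denominator = 70 * 1000 * (7.2 x 10^-6) = 0.504
  R = 140.0 / 0.504 = 277.8 K

277.8 K


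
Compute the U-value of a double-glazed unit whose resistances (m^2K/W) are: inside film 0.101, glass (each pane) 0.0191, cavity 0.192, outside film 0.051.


Total thermal resistance (series):
  R_total = R_in + R_glass + R_air + R_glass + R_out
  R_total = 0.101 + 0.0191 + 0.192 + 0.0191 + 0.051 = 0.3822 m^2K/W
U-value = 1 / R_total = 1 / 0.3822 = 2.616 W/m^2K

2.616 W/m^2K


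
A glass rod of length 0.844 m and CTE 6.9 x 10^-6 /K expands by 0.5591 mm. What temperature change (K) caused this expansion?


Rearrange dL = alpha * L0 * dT for dT:
  dT = dL / (alpha * L0)
  dL (m) = 0.5591 / 1000 = 0.0005591
  dT = 0.0005591 / ((6.9 x 10^-6) * 0.844) = 96.0 K

96.0 K


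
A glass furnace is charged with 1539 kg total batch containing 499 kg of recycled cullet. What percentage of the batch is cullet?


Cullet ratio = (cullet mass / total batch mass) * 100
  Ratio = 499 / 1539 * 100 = 32.42%

32.42%


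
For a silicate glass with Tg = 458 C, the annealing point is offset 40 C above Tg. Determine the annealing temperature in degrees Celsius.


The annealing temperature is Tg plus the offset:
  T_anneal = 458 + 40 = 498 C

498 C


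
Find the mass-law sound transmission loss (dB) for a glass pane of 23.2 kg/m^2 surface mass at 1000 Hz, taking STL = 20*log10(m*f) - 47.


Mass law: STL = 20 * log10(m * f) - 47
  m * f = 23.2 * 1000 = 23200
  log10(23200) = 4.36549
  STL = 20 * 4.36549 - 47 = 87.3098 - 47 = 40.3 dB

40.3 dB


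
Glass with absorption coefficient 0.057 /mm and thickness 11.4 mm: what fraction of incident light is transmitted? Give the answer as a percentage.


Beer-Lambert law: T = exp(-alpha * thickness)
  exponent = -0.057 * 11.4 = -0.6498
  T = exp(-0.6498) = 0.5222
  Percentage = 0.5222 * 100 = 52.22%

52.22%


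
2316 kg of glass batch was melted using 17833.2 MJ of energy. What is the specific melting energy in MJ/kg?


Rearrange E = m * s for s:
  s = E / m
  s = 17833.2 / 2316 = 7.7 MJ/kg

7.7 MJ/kg


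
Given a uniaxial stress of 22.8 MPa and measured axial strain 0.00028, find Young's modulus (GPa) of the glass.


Young's modulus: E = stress / strain
  E = 22.8 MPa / 0.00028 = 81428.57 MPa
Convert to GPa: 81428.57 / 1000 = 81.43 GPa

81.43 GPa


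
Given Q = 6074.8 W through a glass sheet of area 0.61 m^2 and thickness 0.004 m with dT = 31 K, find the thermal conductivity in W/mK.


Fourier's law rearranged: k = Q * t / (A * dT)
  Numerator = 6074.8 * 0.004 = 24.2992
  Denominator = 0.61 * 31 = 18.91
  k = 24.2992 / 18.91 = 1.285 W/mK

1.285 W/mK
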